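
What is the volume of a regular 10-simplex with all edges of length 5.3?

V = (5.3^10 / 10!) · √((10+1) / 2^10) ≈ 0.499508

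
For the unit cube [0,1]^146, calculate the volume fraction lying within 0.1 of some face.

The inner cube has side 1-2·0.1 = 0.8 and volume (0.8)^146 ≈ 7.098e-15, so the shell holds 1 - 7.098e-15 of the volume.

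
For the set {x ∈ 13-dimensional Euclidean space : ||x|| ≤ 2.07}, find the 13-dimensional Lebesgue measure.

Volume = π^{13/2}·(2.07)^13/Γ(15/2) ≈ 11666.9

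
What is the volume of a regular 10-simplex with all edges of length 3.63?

V_10 = √(11) · 3.63^10 / (10! · 2^(10/2)) ≈ 0.0113462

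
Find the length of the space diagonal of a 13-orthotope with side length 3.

Diagonal = √13 · 3 ≈ 10.8167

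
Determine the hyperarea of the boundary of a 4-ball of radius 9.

The surface area of an n-ball is 2π^(n/2) r^(n-1) / Γ(n/2). For n=4, r=9: 1458·π^2 ≈ 14389.9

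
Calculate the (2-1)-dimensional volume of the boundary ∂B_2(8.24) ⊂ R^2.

|∂B_2(8.24)| = 2πr = 2π·8.24 ≈ 51.7734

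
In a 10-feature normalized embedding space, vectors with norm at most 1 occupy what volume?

V = π^5/120 ≈ 2.55016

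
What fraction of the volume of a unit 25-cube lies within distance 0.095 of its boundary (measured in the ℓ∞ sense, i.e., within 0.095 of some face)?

The inner cube has side 1-2·0.095 = 0.81 and volume (0.81)^25 ≈ 0.005154, so the shell holds 0.994846 of the volume.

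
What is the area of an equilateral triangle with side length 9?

Area = (√3/4) · 9² = 35.074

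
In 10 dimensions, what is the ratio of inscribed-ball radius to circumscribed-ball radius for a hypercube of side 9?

For an n-cube of any side s, the inradius is s/2 and the circumradius is s√n/2, so the ratio is 1/√10 ≈ 0.316228.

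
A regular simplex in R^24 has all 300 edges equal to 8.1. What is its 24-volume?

For a regular n-simplex with edge a, V = (a^n / n!)·√((n+1)/2^n). With a=8.1, n=24: V ≈ 1.25183e-05.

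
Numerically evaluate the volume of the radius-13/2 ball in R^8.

Volume = π^{8/2}·(13/2)^8/Γ(5) = 815730721·π^4/6144 ≈ 1.29329e+07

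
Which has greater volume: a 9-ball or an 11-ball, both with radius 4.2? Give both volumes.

V_9(4.2) ≈ 1.34141e+06. V_11(4.2) ≈ 1.3516e+07. The 11-ball is larger.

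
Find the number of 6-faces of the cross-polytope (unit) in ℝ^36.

An n-cross-polytope has 2^(k+1)·C(n,k+1) k-faces. Here 2^7·C(36,7) = 128·8347680 = 1068503040.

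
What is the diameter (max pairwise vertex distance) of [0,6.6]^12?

||(6.6,6.6,...,6.6)|| = √(12)·6.6 ≈ 22.8631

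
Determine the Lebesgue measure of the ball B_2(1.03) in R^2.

Volume = π^{2/2}·(1.03)^2/Γ(2) ≈ 3.33292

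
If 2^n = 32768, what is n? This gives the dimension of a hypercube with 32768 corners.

n = log_2(32768) = 15.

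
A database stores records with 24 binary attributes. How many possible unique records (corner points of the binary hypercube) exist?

An n-cube has 2^n vertices; for n = 24 that is 2^24 = 16777216.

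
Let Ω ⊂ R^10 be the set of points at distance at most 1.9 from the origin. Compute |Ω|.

V_10(1.9) = π^(10/2) · (1.9)^10 / Γ(10/2 + 1) ≈ 1563.52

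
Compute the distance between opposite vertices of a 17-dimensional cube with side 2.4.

d = √(2.4² + 2.4² + ... + 2.4²) [17 terms] = √(17·2.4²) = 2.4√17 ≈ 9.89545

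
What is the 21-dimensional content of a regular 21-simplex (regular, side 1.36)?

Volume = 1.36^21 · √(22/2^21) / 21! ≈ 4.03989e-20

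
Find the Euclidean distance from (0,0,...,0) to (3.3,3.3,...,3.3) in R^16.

d = √(3.3² + 3.3² + ... + 3.3²) [16 terms] = √(16·3.3²) = 3.3√16 = 13.2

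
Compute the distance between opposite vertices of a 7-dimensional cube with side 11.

d = √(11² + 11² + ... + 11²) [7 terms] = √(7·11²) = 11√7 ≈ 29.1033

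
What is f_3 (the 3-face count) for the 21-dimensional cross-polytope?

f_3(21-orthoplex) = 2^4 · (21 choose 4) = 95760.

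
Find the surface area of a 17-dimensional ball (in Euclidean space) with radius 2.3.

The surface area of an n-ball is 2π^(n/2) r^(n-1) / Γ(n/2). For n=17, r=2.3: 1.46979e+06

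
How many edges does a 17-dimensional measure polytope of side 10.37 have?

Each of the 2^17 = 131072 vertices has degree 17; total edges = 17·2^17/2 = 1114112.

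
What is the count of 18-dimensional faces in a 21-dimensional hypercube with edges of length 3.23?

f_18(21-cube) = (21 choose 18) · 2^3 = 10640.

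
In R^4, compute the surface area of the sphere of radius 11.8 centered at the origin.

|∂B_4(11.8)| ≈ 32432.2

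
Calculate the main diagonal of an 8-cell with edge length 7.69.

d = √(7.69² + 7.69² + ... + 7.69²) [4 terms] = √(4·7.69²) = 7.69√4 = 15.38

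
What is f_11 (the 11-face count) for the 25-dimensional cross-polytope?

Each 11-face is the convex hull of 12 vertices, one chosen as ±e_i from each of 12 distinct axes: 2^12·C(25,12) = 21300428800.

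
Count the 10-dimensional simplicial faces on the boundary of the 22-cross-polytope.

f_10(22-orthoplex) = 2^11 · (22 choose 11) = 1444724736.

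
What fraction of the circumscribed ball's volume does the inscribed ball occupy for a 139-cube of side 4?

V_in / V_out = (r_in/r_out)^139 = (1/√139)^139 = 139^(-139/2) ≈ 1.1494e-149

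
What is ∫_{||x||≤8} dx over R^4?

Volume = π^{4/2}·(8)^4/Γ(3) = 2048·π^2 ≈ 20212.9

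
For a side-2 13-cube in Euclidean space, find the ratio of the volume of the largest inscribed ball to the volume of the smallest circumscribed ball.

Volume scales as r^n, and r_in/r_out = 1/√13, giving (1/√13)^13 ≈ 5.74603e-08.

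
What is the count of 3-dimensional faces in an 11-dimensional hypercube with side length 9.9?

Choose 3 of 11 axes to span the face (C(11,3) = 165 ways), then fix each of the remaining 8 coordinates at one of its two extreme values (2^8 = 256 ways): 165·256 = 42240.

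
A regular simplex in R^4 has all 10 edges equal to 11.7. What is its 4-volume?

Volume = 11.7^4 · √(5/2^4) / 4! ≈ 436.473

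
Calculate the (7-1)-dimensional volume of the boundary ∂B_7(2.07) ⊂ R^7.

|∂B_7(2.07)| ≈ 2601.96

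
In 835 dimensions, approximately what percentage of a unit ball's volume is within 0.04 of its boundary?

1 - (1-0.04)^835 ≈ 1 - 1.572e-15 ≈ (100 - 1.55e-13)%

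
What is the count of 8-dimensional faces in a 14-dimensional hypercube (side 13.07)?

f_8(14-cube) = (14 choose 8) · 2^6 = 192192.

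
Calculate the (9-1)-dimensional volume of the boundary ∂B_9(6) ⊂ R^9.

S = n·V_n(r)/r = 9·V_9(6)/6 (volume-to-surface relation), giving 17915904·π^4/35 ≈ 4.98621e+07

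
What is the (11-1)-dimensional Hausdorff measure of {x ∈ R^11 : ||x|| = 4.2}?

|∂B_11(4.2)| ≈ 3.5399e+07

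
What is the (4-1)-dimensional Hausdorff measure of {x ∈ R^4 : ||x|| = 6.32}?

S_4(6.32) = 2·π^(4/2)·(6.32)^3 / Γ(4/2) ≈ 4982.89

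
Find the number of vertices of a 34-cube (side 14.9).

The 34-cube has 2^34 = 17179869184 vertices.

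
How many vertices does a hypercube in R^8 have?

An n-cube has 2^n vertices; for n = 8 that is 2^8 = 256.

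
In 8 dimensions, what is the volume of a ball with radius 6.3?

The n-ball volume is π^(n/2)·r^n/Γ(n/2+1). With n=8, r=6.3: V ≈ 1.00719e+07.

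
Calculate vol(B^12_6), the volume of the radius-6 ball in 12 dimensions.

Volume = π^{12/2}·(6)^12/Γ(7) = 15116544·π^6/5 ≈ 2.90658e+09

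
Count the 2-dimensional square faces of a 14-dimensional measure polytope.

Number of 2-faces = C(14,2) · 2^(14-2) = 91 · 4096 = 372736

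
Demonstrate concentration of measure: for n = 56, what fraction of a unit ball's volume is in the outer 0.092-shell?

1 - (1-0.092)^56 ≈ 0.995504 ≈ 99.55%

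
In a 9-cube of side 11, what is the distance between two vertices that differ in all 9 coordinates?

Diagonal = √9 · 11 = 33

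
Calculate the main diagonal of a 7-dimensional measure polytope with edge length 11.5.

The space diagonal of an n-cube of side s is s√n. Here 11.5·√7 ≈ 30.4261.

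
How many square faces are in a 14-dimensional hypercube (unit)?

Number of 2-faces = C(14,2) · 2^(14-2) = 91 · 4096 = 372736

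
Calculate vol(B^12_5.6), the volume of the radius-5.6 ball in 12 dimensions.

The n-ball volume is π^(n/2)·r^n/Γ(n/2+1). With n=12, r=5.6: V ≈ 1.27006e+09.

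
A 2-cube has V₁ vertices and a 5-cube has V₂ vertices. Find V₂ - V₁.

V₁ = 2^2 = 4. V₂ = 2^5 = 32. V₂ - V₁ = 28.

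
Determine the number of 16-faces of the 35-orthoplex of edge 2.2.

Each 16-face is the convex hull of 17 vertices, one chosen as ±e_i from each of 17 distinct axes: 2^17·C(35,17) = 594748067020800.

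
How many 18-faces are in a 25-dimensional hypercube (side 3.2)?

Choose 18 of 25 axes to span the face (C(25,18) = 480700 ways), then fix each of the remaining 7 coordinates at one of its two extreme values (2^7 = 128 ways): 480700·128 = 61529600.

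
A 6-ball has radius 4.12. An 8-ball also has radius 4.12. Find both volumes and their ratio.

V_6(4.12) ≈ 25274.4. V_8(4.12) ≈ 336950. Ratio V_6/V_8 ≈ 0.07501.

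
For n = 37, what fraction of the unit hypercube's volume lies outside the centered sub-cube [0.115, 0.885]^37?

1 - (1 - 2·0.115)^37 = 1 - 0.77^37 ≈ 0.999937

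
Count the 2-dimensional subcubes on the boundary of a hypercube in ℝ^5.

Choose 2 of 5 axes to span the face (C(5,2) = 10 ways), then fix each of the remaining 3 coordinates at one of its two extreme values (2^3 = 8 ways): 10·8 = 80.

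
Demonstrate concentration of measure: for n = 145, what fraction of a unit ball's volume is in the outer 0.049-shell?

1 - (1-0.049)^145 ≈ 0.999314 ≈ 99.93%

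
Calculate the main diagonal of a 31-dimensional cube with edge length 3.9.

The space diagonal of an n-cube of side s is s√n. Here 3.9·√31 ≈ 21.7143.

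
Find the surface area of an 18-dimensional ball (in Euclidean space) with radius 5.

|∂B_18(5)| = 152587890625·π^9/4032 ≈ 1.1281e+12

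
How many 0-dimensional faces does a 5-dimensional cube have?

f_0(5-cube) = (5 choose 0) · 2^5 = 32.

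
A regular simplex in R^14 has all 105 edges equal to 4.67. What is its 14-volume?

V_14 = √(15) · 4.67^14 / (14! · 2^(14/2)) ≈ 0.000814449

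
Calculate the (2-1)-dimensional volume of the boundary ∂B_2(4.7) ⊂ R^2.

S_2(4.7) = 2·π^(2/2)·(4.7)^1 / Γ(2/2) = 2πr = 2π·4.7 ≈ 29.531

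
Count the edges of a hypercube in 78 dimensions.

The 78-cube has n·2^(n-1) = 78·2^77 = 78·151115727451828646838272 = 11787026741242634453385216 edges.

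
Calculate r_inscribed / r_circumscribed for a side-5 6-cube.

r_in = 5/2 (half the side); r_out = 5√6/2 (half the diagonal). Ratio = 1/√6 ≈ 0.408248.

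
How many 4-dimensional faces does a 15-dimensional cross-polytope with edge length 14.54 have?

Each 4-face is the convex hull of 5 vertices, one chosen as ±e_i from each of 5 distinct axes: 2^5·C(15,5) = 96096.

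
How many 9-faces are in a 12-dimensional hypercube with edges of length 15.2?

f_9(12-cube) = (12 choose 9) · 2^3 = 1760.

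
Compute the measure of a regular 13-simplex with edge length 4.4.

Volume = 4.4^13 · √(14/2^13) / 13! ≈ 0.00153806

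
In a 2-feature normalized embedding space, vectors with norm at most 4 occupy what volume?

Volume = π^{2/2}·(4)^2/Γ(2) = 16·π ≈ 50.2655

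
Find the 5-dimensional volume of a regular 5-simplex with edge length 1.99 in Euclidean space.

V_5 = √(6) · 1.99^5 / (5! · 2^(5/2)) ≈ 0.112612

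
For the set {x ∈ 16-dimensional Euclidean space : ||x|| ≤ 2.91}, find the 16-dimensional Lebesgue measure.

The n-ball volume is π^(n/2)·r^n/Γ(n/2+1). With n=16, r=2.91: V ≈ 6.22252e+06.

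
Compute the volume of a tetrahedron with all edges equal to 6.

Volume = (√2/12) · 6³ = 25.4558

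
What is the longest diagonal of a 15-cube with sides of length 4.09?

||(4.09,4.09,...,4.09)|| = √(15)·4.09 ≈ 15.8405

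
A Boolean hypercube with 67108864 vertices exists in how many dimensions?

Since 2^n = 67108864, we have n = 26.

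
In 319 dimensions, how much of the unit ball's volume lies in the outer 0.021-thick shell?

1 - (1-0.021)^319 ≈ 0.998853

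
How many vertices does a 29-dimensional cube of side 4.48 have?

The 29-cube has 2^29 = 536870912 vertices.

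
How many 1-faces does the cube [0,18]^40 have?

Each of the 2^40 = 1099511627776 vertices has degree 40; total edges = 40·2^40/2 = 21990232555520.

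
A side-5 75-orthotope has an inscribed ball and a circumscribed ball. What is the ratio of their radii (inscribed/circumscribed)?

For an n-cube of any side s, the inradius is s/2 and the circumradius is s√n/2, so the ratio is 1/√75 ≈ 0.11547.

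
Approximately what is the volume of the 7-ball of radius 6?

V_7(6) = π^(7/2) · (6)^7 / Γ(7/2 + 1) = 1492992·π^3/35 ≈ 1.32263e+06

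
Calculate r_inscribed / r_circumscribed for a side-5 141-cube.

Ratio = (s/2)/(s√141/2) = 141^(-1/2) ≈ 0.0842152.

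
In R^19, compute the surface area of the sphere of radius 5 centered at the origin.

S = n·V_n(r)/r = 19·V_19(5)/5 (volume-to-surface relation), giving 156250000000000·π^9/1378377 ≈ 3.3791e+12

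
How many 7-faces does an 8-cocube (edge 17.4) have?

An n-cross-polytope has 2^(k+1)·C(n,k+1) k-faces. Here 2^8·C(8,8) = 256·1 = 256.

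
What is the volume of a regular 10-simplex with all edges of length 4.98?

V_10 = √(11) · 4.98^10 / (10! · 2^(10/2)) ≈ 0.267964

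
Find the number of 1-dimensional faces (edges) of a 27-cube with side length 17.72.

The 27-cube has n·2^(n-1) = 27·2^26 = 27·67108864 = 1811939328 edges.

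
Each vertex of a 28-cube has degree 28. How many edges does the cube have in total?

The 28-cube has n·2^(n-1) = 28·2^27 = 28·134217728 = 3758096384 edges.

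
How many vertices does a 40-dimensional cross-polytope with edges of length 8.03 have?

The vertices are ±e_1, ..., ±e_40, so there are 2·40 = 80.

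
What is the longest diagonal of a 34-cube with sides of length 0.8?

d = √(0.8² + 0.8² + ... + 0.8²) [34 terms] = √(34·0.8²) = 0.8√34 ≈ 4.66476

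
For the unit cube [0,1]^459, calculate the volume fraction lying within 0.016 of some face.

Shell fraction = 1 - (1-0.032)^459 ≈ 0.9999996713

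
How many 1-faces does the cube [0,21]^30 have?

Each of the 2^30 = 1073741824 vertices has degree 30; total edges = 30·2^30/2 = 16106127360.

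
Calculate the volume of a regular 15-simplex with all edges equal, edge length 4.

V_15 = √(16) · 4^15 / (15! · 2^(15/2)) ≈ 1.81441e-05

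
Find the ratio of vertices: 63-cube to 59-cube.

The 63-cube has 2^63 = 9223372036854775808 vertices. The 59-cube has 2^59 = 576460752303423488 vertices. Ratio: 9223372036854775808/576460752303423488 = 16.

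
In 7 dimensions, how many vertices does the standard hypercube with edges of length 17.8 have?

Number of vertices = 2^7 = 128.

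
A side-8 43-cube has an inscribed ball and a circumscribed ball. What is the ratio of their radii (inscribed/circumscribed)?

For an n-cube of any side s, the inradius is s/2 and the circumradius is s√n/2, so the ratio is 1/√43 ≈ 0.152499.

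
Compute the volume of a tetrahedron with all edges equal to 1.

Volume = (√2/12) · 1³ = 0.117851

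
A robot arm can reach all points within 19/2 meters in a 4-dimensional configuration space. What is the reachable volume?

V_4(19/2) = π^(4/2) · (19/2)^4 / Γ(4/2 + 1) = 130321·π^2/32 ≈ 40194.3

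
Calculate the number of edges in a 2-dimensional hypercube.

The 2-cube has n·2^(n-1) = 2·2^1 = 2·2 = 4 edges.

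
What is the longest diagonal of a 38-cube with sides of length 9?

The space diagonal of an n-cube of side s is s√n. Here 9·√38 ≈ 55.4797.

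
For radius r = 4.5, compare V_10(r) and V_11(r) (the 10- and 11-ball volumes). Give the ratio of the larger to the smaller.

V_10(4.5) ≈ 8.68347e+06, V_11(4.5) ≈ 2.88697e+07. The 11-ball is larger by a factor of 3.325.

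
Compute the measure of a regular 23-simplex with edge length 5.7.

Volume = 5.7^23 · √(24/2^23) / 23! ≈ 1.58814e-08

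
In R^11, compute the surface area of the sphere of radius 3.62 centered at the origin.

S_11(3.62) = 2·π^(11/2)·(3.62)^10 / Γ(11/2) ≈ 8.00909e+06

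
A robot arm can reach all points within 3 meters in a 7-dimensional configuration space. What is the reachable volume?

V = 11664·π^3/35 ≈ 10333.1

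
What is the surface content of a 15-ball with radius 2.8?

The surface area of an n-ball is 2π^(n/2) r^(n-1) / Γ(n/2). For n=15, r=2.8: 1.04168e+07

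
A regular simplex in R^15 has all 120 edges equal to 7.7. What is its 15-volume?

Volume = 7.7^15 · √(16/2^15) / 15! ≈ 0.335117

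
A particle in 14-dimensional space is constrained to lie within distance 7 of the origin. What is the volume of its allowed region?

V = 96889010407·π^7/720 ≈ 4.06435e+11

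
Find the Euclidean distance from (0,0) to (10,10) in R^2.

d = √(10² + 10² + ... + 10²) [2 terms] = √(2·10²) = 10√2 ≈ 14.1421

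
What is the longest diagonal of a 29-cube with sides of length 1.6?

Diagonal = √29 · 1.6 ≈ 8.61626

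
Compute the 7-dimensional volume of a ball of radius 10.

The n-ball volume is π^(n/2)·r^n/Γ(n/2+1). With n=7, r=10: V = 32000000·π^3/21 ≈ 4.72477e+07.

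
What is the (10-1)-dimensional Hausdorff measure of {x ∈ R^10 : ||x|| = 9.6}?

|∂B_10(9.6)| ≈ 1.76608e+10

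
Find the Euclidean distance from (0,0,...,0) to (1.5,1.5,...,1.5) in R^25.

d = √(1.5² + 1.5² + ... + 1.5²) [25 terms] = √(25·1.5²) = 1.5√25 = 7.5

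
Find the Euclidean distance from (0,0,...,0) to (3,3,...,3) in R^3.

||(3,3,...,3)|| = √(3)·3 ≈ 5.19615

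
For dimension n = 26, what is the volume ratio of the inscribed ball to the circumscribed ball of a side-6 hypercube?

V_in/V_out = n^(-n/2) = 26^(-26/2) ≈ 4.03038e-19.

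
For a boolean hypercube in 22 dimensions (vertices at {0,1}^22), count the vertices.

Number of vertices = 2^22 = 4194304.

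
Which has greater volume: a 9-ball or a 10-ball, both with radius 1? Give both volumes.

V_9(1) ≈ 3.29851. V_10(1) ≈ 2.55016. The 9-ball is larger.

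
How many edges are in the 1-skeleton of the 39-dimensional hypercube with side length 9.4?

Number of 1-faces = C(39,1)·2^(39-1) = 39·274877906944 = 10720238370816.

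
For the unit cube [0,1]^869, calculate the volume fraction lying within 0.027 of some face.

The inner cube has side 1-2·0.027 = 0.946 and volume (0.946)^869 ≈ 1.12e-21, so the shell holds 1 - 1.12e-21 of the volume.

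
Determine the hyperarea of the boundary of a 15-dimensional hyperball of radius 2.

The surface area of an n-ball is 2π^(n/2) r^(n-1) / Γ(n/2). For n=15, r=2: 4194304·π^7/135135 ≈ 93743.5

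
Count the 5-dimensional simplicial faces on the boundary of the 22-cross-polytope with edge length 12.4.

Each 5-face is the convex hull of 6 vertices, one chosen as ±e_i from each of 6 distinct axes: 2^6·C(22,6) = 4775232.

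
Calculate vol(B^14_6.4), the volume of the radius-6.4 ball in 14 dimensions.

V_14(6.4) = π^(14/2) · (6.4)^14 / Γ(14/2 + 1) ≈ 1.15915e+11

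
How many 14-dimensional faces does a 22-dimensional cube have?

Choose 14 of 22 axes to span the face (C(22,14) = 319770 ways), then fix each of the remaining 8 coordinates at one of its two extreme values (2^8 = 256 ways): 319770·256 = 81861120.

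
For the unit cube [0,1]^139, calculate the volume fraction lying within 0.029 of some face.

Shell fraction = 1 - (1-0.058)^139 ≈ 0.999753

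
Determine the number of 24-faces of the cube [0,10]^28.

An n-cube has C(n,k)·2^(n-k) k-faces. Here C(28,24)·2^4 = 20475·16 = 327600.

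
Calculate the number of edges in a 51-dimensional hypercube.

The 51-cube has n·2^(n-1) = 51·2^50 = 51·1125899906842624 = 57420895248973824 edges.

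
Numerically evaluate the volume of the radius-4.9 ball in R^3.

The n-ball volume is π^(n/2)·r^n/Γ(n/2+1). With n=3, r=4.9: V ≈ 492.807.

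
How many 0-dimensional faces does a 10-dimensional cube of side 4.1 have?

f_0(10-cube) = (10 choose 0) · 2^10 = 1024.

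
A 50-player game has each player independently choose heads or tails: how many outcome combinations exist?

Each vertex is a binary string of length 50, so there are 2^50 = 1125899906842624.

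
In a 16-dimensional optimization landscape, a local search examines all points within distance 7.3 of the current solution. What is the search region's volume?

Volume = π^{16/2}·(7.3)^16/Γ(9) ≈ 1.53054e+13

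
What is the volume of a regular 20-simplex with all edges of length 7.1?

V = (7.1^20 / 20!) · √((20+1) / 2^20) ≈ 0.000194918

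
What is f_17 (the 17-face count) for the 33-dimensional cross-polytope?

f_17(33-orthoplex) = 2^18 · (33 choose 18) = 271884830638080.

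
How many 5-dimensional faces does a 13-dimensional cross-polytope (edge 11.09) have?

f_5(13-orthoplex) = 2^6 · (13 choose 6) = 109824.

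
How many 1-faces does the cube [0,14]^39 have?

An n-cube has n·2^(n-1) edges. With n = 39: 39·274877906944 = 10720238370816.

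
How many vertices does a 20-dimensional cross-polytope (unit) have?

The vertices are ±e_1, ..., ±e_20, so there are 2·20 = 40.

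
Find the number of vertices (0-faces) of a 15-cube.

Choose 0 of 15 axes to span the face (C(15,0) = 1 way), then fix each of the remaining 15 coordinates at one of its two extreme values (2^15 = 32768 ways): 1·32768 = 32768.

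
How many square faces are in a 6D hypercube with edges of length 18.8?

Number of 2-faces = C(6,2) · 2^(6-2) = 15 · 16 = 240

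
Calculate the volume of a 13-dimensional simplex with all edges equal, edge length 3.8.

V_13 = √(14) · 3.8^13 / (13! · 2^(13/2)) ≈ 0.000228705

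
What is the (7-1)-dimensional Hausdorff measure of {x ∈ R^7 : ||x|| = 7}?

The surface area of an n-ball is 2π^(n/2) r^(n-1) / Γ(n/2). For n=7, r=7: 1882384·π^3/15 ≈ 3.89105e+06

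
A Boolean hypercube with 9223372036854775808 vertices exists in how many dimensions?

The n-cube has 2^n vertices, and 9223372036854775808 = 2^63, so n = 63.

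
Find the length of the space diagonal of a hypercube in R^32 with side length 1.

||(1,1,...,1)|| = √(32)·1 ≈ 5.65685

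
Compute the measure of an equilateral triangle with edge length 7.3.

Area = (√3/4) · 7.3² = 23.0752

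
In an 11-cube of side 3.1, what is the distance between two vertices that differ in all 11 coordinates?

||(3.1,3.1,...,3.1)|| = √(11)·3.1 ≈ 10.2815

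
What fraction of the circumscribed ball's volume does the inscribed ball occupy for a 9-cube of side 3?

V_in/V_out = n^(-n/2) = 9^(-9/2) ≈ 5.08053e-05.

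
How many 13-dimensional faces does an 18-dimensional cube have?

Number of 13-faces = C(18,13) · 2^(18-13) = 8568 · 32 = 274176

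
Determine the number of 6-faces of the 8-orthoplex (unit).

Each 6-face is the convex hull of 7 vertices, one chosen as ±e_i from each of 7 distinct axes: 2^7·C(8,7) = 1024.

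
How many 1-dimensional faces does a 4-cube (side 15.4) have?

f_1(4-cube) = (4 choose 1) · 2^3 = 32.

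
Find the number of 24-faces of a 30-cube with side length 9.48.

Number of 24-faces = C(30,24) · 2^(30-24) = 593775 · 64 = 38001600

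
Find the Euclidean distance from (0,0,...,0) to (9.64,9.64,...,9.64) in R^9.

d = √(9.64² + 9.64² + ... + 9.64²) [9 terms] = √(9·9.64²) = 9.64√9 = 28.92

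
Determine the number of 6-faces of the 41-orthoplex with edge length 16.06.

An n-cross-polytope has 2^(k+1)·C(n,k+1) k-faces. Here 2^7·C(41,7) = 128·22481940 = 2877688320.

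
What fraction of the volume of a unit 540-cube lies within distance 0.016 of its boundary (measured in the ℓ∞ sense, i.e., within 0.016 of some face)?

The inner cube has side 1-2·0.016 = 0.968 and volume (0.968)^540 ≈ 2.359e-08, so the shell holds 0.9999999764 of the volume.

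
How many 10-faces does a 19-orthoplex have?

Number of 10-faces = 2^(10+1) · C(19,10+1) = 2048 · 75582 = 154791936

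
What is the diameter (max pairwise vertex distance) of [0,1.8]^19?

d = √(1.8² + 1.8² + ... + 1.8²) [19 terms] = √(19·1.8²) = 1.8√19 ≈ 7.84602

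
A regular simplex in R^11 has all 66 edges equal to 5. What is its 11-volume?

Volume = 5^11 · √(12/2^11) / 11! ≈ 0.0936354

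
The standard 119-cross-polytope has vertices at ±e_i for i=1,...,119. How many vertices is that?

The vertices are ±e_1, ..., ±e_119, so there are 2·119 = 238.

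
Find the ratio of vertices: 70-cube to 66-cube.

The 70-cube has 2^70 = 1180591620717411303424 vertices. The 66-cube has 2^66 = 73786976294838206464 vertices. Ratio: 1180591620717411303424/73786976294838206464 = 16.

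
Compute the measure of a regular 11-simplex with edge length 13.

V_11 = √(12) · 13^11 / (11! · 2^(11/2)) ≈ 3436.74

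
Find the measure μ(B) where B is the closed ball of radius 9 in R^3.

Volume = π^{3/2}·(9)^3/Γ(5/2) = 972·π ≈ 3053.63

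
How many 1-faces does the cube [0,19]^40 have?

Number of 1-faces = C(40,1)·2^(40-1) = 40·549755813888 = 21990232555520.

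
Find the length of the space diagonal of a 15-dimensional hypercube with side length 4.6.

The space diagonal of an n-cube of side s is s√n. Here 4.6·√15 ≈ 17.8157.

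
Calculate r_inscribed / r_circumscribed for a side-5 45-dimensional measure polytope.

r_in = 5/2 (half the side); r_out = 5√45/2 (half the diagonal). Ratio = 1/√45 ≈ 0.149071.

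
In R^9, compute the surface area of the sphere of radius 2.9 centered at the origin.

S = n·V_n(r)/r = 9·V_9(2.9)/2.9 (volume-to-surface relation), giving 148506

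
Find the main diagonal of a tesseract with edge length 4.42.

Diagonal = √4 · 4.42 = 8.84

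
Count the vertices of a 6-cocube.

The 6-dimensional cross-polytope has 2n = 2·6 = 12 vertices.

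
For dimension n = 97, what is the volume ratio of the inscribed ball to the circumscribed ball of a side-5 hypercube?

Volume scales as r^n, and r_in/r_out = 1/√97, giving (1/√97)^97 ≈ 4.38098e-97.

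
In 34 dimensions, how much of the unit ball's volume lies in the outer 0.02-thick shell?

Shell fraction = 1 - (1-0.02)^34 ≈ 0.496863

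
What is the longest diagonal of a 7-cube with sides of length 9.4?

||(9.4,9.4,...,9.4)|| = √(7)·9.4 ≈ 24.8701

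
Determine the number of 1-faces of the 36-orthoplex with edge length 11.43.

An n-cross-polytope has 2^(k+1)·C(n,k+1) k-faces. Here 2^2·C(36,2) = 4·630 = 2520.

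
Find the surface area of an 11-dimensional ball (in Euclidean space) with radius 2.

S = n·V_n(r)/r = 11·V_11(2)/2 (volume-to-surface relation), giving 65536·π^5/945 ≈ 21222.5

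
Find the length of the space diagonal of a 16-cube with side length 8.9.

The space diagonal of an n-cube of side s is s√n. Here 8.9·√16 = 35.6.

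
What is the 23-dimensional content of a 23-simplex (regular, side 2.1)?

V_23 = √(24) · 2.1^23 / (23! · 2^(23/2)) ≈ 1.68582e-18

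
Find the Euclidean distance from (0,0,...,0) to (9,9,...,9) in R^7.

||(9,9,...,9)|| = √(7)·9 ≈ 23.8118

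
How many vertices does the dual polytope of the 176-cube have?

The vertices are ±e_1, ..., ±e_176, so there are 2·176 = 352.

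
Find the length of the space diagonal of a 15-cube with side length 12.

Diagonal = √15 · 12 ≈ 46.4758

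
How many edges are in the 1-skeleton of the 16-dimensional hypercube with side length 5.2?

Number of 1-faces = C(16,1)·2^(16-1) = 16·32768 = 524288.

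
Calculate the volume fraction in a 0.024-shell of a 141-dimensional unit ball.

Shell fraction = 1 - (1-0.024)^141 ≈ 0.967459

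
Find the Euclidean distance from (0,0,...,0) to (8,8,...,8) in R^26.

The space diagonal of an n-cube of side s is s√n. Here 8·√26 ≈ 40.7922.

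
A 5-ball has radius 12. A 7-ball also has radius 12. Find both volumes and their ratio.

V_5(12) ≈ 1.3098e+06. V_7(12) ≈ 1.69297e+08. Ratio V_5/V_7 ≈ 0.007737.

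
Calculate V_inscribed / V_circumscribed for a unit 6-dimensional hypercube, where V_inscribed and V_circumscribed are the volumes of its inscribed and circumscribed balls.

The radii are 1/2 and 1√6/2, so the volume ratio is (1/√6)^6 = 6^{-6/2} ≈ 0.00462963.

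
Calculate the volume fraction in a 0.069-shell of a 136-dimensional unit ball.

1 - (1-0.069)^136 ≈ 0.99994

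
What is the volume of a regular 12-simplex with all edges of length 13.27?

V = (13.27^12 / 12!) · √((12+1) / 2^12) ≈ 3506.76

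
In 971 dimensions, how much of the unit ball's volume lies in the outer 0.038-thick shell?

Shell fraction = 1 - (1-0.038)^971 ≈ 1 - 4.603e-17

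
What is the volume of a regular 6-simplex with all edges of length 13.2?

For a regular n-simplex with edge a, V = (a^n / n!)·√((n+1)/2^n). With a=13.2, n=6: V ≈ 2429.8.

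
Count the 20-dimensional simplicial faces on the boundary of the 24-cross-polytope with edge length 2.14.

Each 20-face is the convex hull of 21 vertices, one chosen as ±e_i from each of 21 distinct axes: 2^21·C(24,21) = 4244635648.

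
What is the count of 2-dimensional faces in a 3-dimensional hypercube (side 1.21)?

An n-cube has C(n,k)·2^(n-k) k-faces. Here C(3,2)·2^1 = 3·2 = 6.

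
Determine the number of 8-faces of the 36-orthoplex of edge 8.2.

f_8(36-orthoplex) = 2^9 · (36 choose 9) = 48201359360.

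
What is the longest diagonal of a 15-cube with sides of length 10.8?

Diagonal = √15 · 10.8 ≈ 41.8282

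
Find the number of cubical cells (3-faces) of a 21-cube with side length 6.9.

f_3(21-cube) = (21 choose 3) · 2^18 = 348651520.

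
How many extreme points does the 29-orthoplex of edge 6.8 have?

The vertices are ±e_1, ..., ±e_29, so there are 2·29 = 58.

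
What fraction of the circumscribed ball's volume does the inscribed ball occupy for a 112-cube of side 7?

V_in / V_out = (r_in/r_out)^112 = (1/√112)^112 = 112^(-112/2) ≈ 1.75304e-115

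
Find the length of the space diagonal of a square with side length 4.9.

The space diagonal of an n-cube of side s is s√n. Here 4.9·√2 ≈ 6.92965.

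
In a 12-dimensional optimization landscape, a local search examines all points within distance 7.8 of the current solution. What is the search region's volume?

V_12(7.8) = π^(12/2) · (7.8)^12 / Γ(12/2 + 1) ≈ 6.77177e+10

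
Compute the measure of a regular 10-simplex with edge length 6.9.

V = (6.9^10 / 10!) · √((10+1) / 2^10) ≈ 6.98673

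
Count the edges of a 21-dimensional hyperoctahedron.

Number of 1-faces = 2^(1+1) · C(21,1+1) = 4 · 210 = 840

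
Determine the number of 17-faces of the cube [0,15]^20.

Number of 17-faces = C(20,17) · 2^(20-17) = 1140 · 8 = 9120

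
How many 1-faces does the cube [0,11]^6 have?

The 6-cube has n·2^(n-1) = 6·2^5 = 6·32 = 192 edges.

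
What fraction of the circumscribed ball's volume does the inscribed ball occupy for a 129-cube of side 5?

V_in/V_out = n^(-n/2) = 129^(-129/2) ≈ 7.36146e-137.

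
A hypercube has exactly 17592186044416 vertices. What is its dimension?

2^n = 17592186044416 ⇒ n = log_2(17592186044416) = 44.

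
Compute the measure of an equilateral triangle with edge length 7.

Area = (√3/4) · 7² = 21.2176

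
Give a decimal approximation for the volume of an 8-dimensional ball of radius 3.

Volume = π^{8/2}·(3)^8/Γ(5) = 2187·π^4/8 ≈ 26629.2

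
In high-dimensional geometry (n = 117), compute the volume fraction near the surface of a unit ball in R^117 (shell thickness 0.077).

1 - (1-0.077)^117 ≈ 0.999915 ≈ 99.9915%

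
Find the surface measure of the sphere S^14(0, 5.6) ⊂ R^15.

|∂B_15(5.6)| ≈ 1.70669e+11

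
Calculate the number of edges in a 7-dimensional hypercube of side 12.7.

The 7-cube has n·2^(n-1) = 7·2^6 = 7·64 = 448 edges.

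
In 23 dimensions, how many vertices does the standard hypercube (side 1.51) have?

Each vertex is a binary string of length 23, so there are 2^23 = 8388608.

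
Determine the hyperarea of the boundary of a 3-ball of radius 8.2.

|∂B_3(8.2)| = 4πr² = 4π·(8.2)² ≈ 844.963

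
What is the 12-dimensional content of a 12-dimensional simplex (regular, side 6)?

V_12 = √(13) · 6^12 / (12! · 2^(12/2)) ≈ 0.256018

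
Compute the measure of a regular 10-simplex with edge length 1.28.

For a regular n-simplex with edge a, V = (a^n / n!)·√((n+1)/2^n). With a=1.28, n=10: V ≈ 3.37196e-07.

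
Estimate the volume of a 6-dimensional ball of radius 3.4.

Volume = π^{6/2}·(3.4)^6/Γ(4) ≈ 7983.11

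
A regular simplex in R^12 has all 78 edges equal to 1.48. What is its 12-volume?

For a regular n-simplex with edge a, V = (a^n / n!)·√((n+1)/2^n). With a=1.48, n=12: V ≈ 1.29896e-08.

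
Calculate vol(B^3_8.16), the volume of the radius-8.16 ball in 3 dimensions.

V_3(8.16) = π^(3/2) · (8.16)^3 / Γ(3/2 + 1) ≈ 2275.93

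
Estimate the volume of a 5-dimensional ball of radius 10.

The n-ball volume is π^(n/2)·r^n/Γ(n/2+1). With n=5, r=10: V = 160000·π^2/3 ≈ 526379.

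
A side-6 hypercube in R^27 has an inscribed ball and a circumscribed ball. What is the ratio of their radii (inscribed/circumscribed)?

Ratio = (s/2)/(s√27/2) = 27^(-1/2) ≈ 0.19245.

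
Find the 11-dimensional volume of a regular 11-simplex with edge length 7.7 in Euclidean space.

V_11 = √(12) · 7.7^11 / (11! · 2^(11/2)) ≈ 10.8185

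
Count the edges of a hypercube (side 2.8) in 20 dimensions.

Number of 1-faces = C(20,1)·2^(20-1) = 20·524288 = 10485760.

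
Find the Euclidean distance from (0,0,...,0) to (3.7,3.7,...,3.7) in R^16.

||(3.7,3.7,...,3.7)|| = √(16)·3.7 = 14.8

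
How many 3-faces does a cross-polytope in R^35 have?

Each 3-face is the convex hull of 4 vertices, one chosen as ±e_i from each of 4 distinct axes: 2^4·C(35,4) = 837760.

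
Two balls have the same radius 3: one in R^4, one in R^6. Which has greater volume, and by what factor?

V_4(3) ≈ 399.719, V_6(3) ≈ 3767.26. The 6-ball is larger by a factor of 9.425.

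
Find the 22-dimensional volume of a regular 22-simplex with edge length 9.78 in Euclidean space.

V_22 = √(23) · 9.78^22 / (22! · 2^(22/2)) ≈ 0.0127709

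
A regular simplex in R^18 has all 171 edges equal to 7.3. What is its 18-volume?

V = (7.3^18 / 18!) · √((18+1) / 2^18) ≈ 0.00460869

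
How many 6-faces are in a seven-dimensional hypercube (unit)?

Number of 6-faces = C(7,6) · 2^(7-6) = 7 · 2 = 14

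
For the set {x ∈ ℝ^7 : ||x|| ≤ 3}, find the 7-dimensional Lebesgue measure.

Volume = π^{7/2}·(3)^7/Γ(9/2) = 11664·π^3/35 ≈ 10333.1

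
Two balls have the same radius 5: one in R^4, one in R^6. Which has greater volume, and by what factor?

V_4(5) ≈ 3084.25, V_6(5) ≈ 80745.5. The 6-ball is larger by a factor of 26.18.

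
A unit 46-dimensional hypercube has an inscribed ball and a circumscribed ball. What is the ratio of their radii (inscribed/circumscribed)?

Ratio = (s/2)/(s√46/2) = 46^(-1/2) ≈ 0.147442.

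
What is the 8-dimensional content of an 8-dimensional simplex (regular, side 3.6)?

Volume = 3.6^8 · √(9/2^8) / 8! ≈ 0.13119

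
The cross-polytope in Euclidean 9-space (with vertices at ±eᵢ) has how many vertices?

An n-cross-polytope has 2n vertices; here n = 9, giving 18.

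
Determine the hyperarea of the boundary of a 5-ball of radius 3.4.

The surface area of an n-ball is 2π^(n/2) r^(n-1) / Γ(n/2). For n=5, r=3.4: 3517.1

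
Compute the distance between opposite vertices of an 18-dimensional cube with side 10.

Diagonal = √18 · 10 ≈ 42.4264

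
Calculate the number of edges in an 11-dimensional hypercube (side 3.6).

Each of the 2^11 = 2048 vertices has degree 11; total edges = 11·2^11/2 = 11264.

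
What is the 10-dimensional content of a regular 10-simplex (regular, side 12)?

For a regular n-simplex with edge a, V = (a^n / n!)·√((n+1)/2^n). With a=12, n=10: V ≈ 1768.46.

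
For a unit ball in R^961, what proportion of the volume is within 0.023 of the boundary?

1 - (1-0.023)^961 ≈ 1 - 1.944e-10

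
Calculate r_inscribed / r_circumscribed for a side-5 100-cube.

Ratio = (s/2)/(s√100/2) = 100^(-1/2) ≈ 0.1.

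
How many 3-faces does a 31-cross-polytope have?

Number of 3-faces = 2^(3+1) · C(31,3+1) = 16 · 31465 = 503440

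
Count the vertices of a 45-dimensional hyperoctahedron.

Number of vertices = 2n = 90.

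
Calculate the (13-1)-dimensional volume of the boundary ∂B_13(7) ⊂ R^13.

The surface area of an n-ball is 2π^(n/2) r^(n-1) / Γ(n/2). For n=13, r=7: 253097823104·π^6/1485 ≈ 1.63856e+11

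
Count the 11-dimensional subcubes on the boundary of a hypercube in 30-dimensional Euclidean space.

An n-cube has C(n,k)·2^(n-k) k-faces. Here C(30,11)·2^19 = 54627300·524288 = 28640437862400.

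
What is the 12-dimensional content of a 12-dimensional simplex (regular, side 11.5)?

Volume = 11.5^12 · √(13/2^12) / 12! ≈ 629.258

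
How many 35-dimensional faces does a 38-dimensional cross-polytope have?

Number of 35-faces = 2^(35+1) · C(38,35+1) = 68719476736 · 703 = 48309792145408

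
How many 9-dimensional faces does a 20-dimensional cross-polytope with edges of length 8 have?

Number of 9-faces = 2^(9+1) · C(20,9+1) = 1024 · 184756 = 189190144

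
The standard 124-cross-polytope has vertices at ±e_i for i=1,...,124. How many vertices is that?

The 124-dimensional cross-polytope has 2n = 2·124 = 248 vertices.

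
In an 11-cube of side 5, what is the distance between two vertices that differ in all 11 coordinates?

The space diagonal of an n-cube of side s is s√n. Here 5·√11 ≈ 16.5831.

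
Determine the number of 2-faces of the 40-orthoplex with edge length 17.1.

An n-cross-polytope has 2^(k+1)·C(n,k+1) k-faces. Here 2^3·C(40,3) = 8·9880 = 79040.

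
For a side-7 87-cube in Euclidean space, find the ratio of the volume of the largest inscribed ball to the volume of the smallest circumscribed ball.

V_in/V_out = n^(-n/2) = 87^(-87/2) ≈ 4.27477e-85.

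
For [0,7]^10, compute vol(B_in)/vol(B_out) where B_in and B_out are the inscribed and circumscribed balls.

V_in / V_out = (r_in/r_out)^10 = (1/√10)^10 = 10^(-10/2) ≈ 1e-05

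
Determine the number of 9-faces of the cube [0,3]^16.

Choose 9 of 16 axes to span the face (C(16,9) = 11440 ways), then fix each of the remaining 7 coordinates at one of its two extreme values (2^7 = 128 ways): 11440·128 = 1464320.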